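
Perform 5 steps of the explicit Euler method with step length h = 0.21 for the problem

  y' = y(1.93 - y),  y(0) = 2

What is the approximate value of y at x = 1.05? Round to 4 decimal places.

Euler: y_{n+1} = y_n + h·f(x_n, y_n).
x=0.000000, y=2.000000: f=-0.140000 → y ← 2.000000 + 0.21·(-0.140000) = 1.970600
x=0.210000, y=1.970600: f=-0.080006 → y ← 1.970600 + 0.21·(-0.080006) = 1.953799
x=0.420000, y=1.953799: f=-0.046498 → y ← 1.953799 + 0.21·(-0.046498) = 1.944034
x=0.630000, y=1.944034: f=-0.027283 → y ← 1.944034 + 0.21·(-0.027283) = 1.938305
x=0.840000, y=1.938305: f=-0.016097 → y ← 1.938305 + 0.21·(-0.016097) = 1.934924
y(1.05) ≈ 1.9349

1.9349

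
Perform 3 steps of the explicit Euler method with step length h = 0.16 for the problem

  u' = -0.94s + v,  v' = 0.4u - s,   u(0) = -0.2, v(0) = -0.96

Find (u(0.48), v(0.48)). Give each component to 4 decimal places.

Euler on (u,v): u_{n+1} = u_n + h·u', v_{n+1} = v_n + h·v'.
0.000000: (-0.200000, -0.960000); f=(-0.960000, -0.080000) → (-0.353600, -0.972800)
0.160000: (-0.353600, -0.972800); f=(-1.123200, -0.301440) → (-0.533312, -1.021030)
0.320000: (-0.533312, -1.021030); f=(-1.321830, -0.533325) → (-0.744805, -1.106362)
(u(0.48), v(0.48)) ≈ (-0.7448, -1.1064)

-0.7448, -1.1064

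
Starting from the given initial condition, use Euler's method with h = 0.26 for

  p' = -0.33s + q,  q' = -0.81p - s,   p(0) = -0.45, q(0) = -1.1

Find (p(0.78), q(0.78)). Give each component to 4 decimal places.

Euler on (p,q): p_{n+1} = p_n + h·p', q_{n+1} = q_n + h·q'.
0.000000: (-0.450000, -1.100000); f=(-1.100000, 0.364500) → (-0.736000, -1.005230)
0.260000: (-0.736000, -1.005230); f=(-1.091030, 0.336160) → (-1.019668, -0.917828)
0.520000: (-1.019668, -0.917828); f=(-1.089428, 0.305931) → (-1.302919, -0.838286)
(p(0.78), q(0.78)) ≈ (-1.3029, -0.8383)

-1.3029, -0.8383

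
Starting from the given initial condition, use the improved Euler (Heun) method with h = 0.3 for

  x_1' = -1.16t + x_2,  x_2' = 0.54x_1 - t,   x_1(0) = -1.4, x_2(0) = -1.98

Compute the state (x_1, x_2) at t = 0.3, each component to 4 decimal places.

-2.0802, -2.2999

Heun on (x_1,x_2): k1 = f(t_n, state_n); k2 = f(t_n + h, state_n + h·k1); state_{n+1} = state_n + (h/2)·(k1 + k2).
0.000000: (-1.400000, -1.980000)
  k1 = (-1.980000, -0.756000)
  predictor → (-1.994000, -2.206800)
  k2 = (-2.554800, -1.376760)
  → (-2.080220, -2.299914)
(x_1(0.3), x_2(0.3)) ≈ (-2.0802, -2.2999)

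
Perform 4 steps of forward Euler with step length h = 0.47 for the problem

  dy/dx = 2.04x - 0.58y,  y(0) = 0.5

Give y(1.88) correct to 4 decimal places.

2.3859

Euler: y_{n+1} = y_n + h·f(x_n, y_n).
x=0.000000, y=0.500000: f=-0.290000 → y ← 0.500000 + 0.47·(-0.290000) = 0.363700
x=0.470000, y=0.363700: f=0.747854 → y ← 0.363700 + 0.47·0.747854 = 0.715191
x=0.940000, y=0.715191: f=1.502789 → y ← 0.715191 + 0.47·1.502789 = 1.421502
x=1.410000, y=1.421502: f=2.051929 → y ← 1.421502 + 0.47·2.051929 = 2.385909
y(1.88) ≈ 2.3859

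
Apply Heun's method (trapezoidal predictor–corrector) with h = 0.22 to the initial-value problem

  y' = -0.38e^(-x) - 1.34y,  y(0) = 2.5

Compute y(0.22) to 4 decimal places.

Heun: k1 = f(x_n, y_n); k2 = f(x_n + h, y_n + h·k1); y_{n+1} = y_n + (h/2)·(k1 + k2).
x=0.000000, y=2.500000:
  k1 = f(0.000000, 2.500000) = -3.730000
  k2 = f(0.220000, 1.679400) = -2.555353
  y ← 2.500000 + (0.22/2)·(-3.730000 + (-2.555353)) = 1.808611
y(0.22) ≈ 1.8086

1.8086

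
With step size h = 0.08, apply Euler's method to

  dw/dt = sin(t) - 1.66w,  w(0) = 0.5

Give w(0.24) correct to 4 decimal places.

Euler: w_{n+1} = w_n + h·f(t_n, w_n).
t=0.000000, w=0.500000: f=-0.830000 → w ← 0.500000 + 0.08·(-0.830000) = 0.433600
t=0.080000, w=0.433600: f=-0.639861 → w ← 0.433600 + 0.08·(-0.639861) = 0.382411
t=0.160000, w=0.382411: f=-0.475484 → w ← 0.382411 + 0.08·(-0.475484) = 0.344372
w(0.24) ≈ 0.3444

0.3444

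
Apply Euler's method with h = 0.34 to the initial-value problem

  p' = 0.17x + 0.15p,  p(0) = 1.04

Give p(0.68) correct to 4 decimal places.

Euler: p_{n+1} = p_n + h·f(x_n, p_n).
x=0.000000, p=1.040000: f=0.156000 → p ← 1.040000 + 0.34·0.156000 = 1.093040
x=0.340000, p=1.093040: f=0.221756 → p ← 1.093040 + 0.34·0.221756 = 1.168437
p(0.68) ≈ 1.1684

1.1684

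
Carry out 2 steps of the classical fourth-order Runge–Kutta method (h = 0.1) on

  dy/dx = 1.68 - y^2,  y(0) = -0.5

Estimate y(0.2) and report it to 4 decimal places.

-0.1899

RK4: k1 = f(x_n, y_n); k2 = f(x_n + h/2, y_n + (h/2)·k1); k3 = f(x_n + h/2, y_n + (h/2)·k2); k4 = f(x_n + h, y_n + h·k3); y_{n+1} = y_n + (h/6)·(k1 + 2k2 + 2k3 + k4).
x=0.000000, y=-0.500000:
  k1 = f(0.000000, -0.500000) = 1.430000
  k2 = f(0.050000, -0.428500) = 1.496388
  k3 = f(0.050000, -0.425181) = 1.499221
  k4 = f(0.100000, -0.350078) = 1.557445
  y ← -0.500000 + (0.1/6)·(k1 + 2k2 + 2k3 + k4) = -0.350356
x=0.100000, y=-0.350356:
  k1 = f(0.100000, -0.350356) = 1.557251
  k2 = f(0.150000, -0.272493) = 1.605748
  k3 = f(0.150000, -0.270068) = 1.607063
  k4 = f(0.200000, -0.189649) = 1.644033
  y ← -0.350356 + (0.1/6)·(k1 + 2k2 + 2k3 + k4) = -0.189907
y(0.2) ≈ -0.1899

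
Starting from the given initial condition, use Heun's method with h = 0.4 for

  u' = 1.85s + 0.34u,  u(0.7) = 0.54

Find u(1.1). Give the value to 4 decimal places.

Heun: k1 = f(s_n, u_n); k2 = f(s_n + h, u_n + h·k1); u_{n+1} = u_n + (h/2)·(k1 + k2).
s=0.700000, u=0.540000:
  k1 = f(0.700000, 0.540000) = 1.478600
  k2 = f(1.100000, 1.131440) = 2.419690
  u ← 0.540000 + (0.4/2)·(1.478600 + 2.419690) = 1.319658
u(1.1) ≈ 1.3197

1.3197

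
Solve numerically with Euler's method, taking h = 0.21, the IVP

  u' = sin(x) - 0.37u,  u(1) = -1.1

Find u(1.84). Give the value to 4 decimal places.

-0.0891

Euler: u_{n+1} = u_n + h·f(x_n, u_n).
x=1.000000, u=-1.100000: f=1.248471 → u ← -1.100000 + 0.21·1.248471 = -0.837821
x=1.210000, u=-0.837821: f=1.245610 → u ← -0.837821 + 0.21·1.245610 = -0.576243
x=1.420000, u=-0.576243: f=1.201862 → u ← -0.576243 + 0.21·1.201862 = -0.323852
x=1.630000, u=-0.323852: f=1.118073 → u ← -0.323852 + 0.21·1.118073 = -0.089057
u(1.84) ≈ -0.0891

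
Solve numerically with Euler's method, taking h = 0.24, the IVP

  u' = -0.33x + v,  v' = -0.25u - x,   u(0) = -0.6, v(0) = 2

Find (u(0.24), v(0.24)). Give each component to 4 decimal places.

Euler on (u,v): u_{n+1} = u_n + h·u', v_{n+1} = v_n + h·v'.
0.000000: (-0.600000, 2.000000); f=(2.000000, 0.150000) → (-0.120000, 2.036000)
(u(0.24), v(0.24)) ≈ (-0.1200, 2.0360)

-0.1200, 2.0360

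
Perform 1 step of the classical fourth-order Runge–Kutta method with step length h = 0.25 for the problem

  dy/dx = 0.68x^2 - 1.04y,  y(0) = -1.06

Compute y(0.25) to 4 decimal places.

-0.8140

RK4: k1 = f(x_n, y_n); k2 = f(x_n + h/2, y_n + (h/2)·k1); k3 = f(x_n + h/2, y_n + (h/2)·k2); k4 = f(x_n + h, y_n + h·k3); y_{n+1} = y_n + (h/6)·(k1 + 2k2 + 2k3 + k4).
x=0.000000, y=-1.060000:
  k1 = f(0.000000, -1.060000) = 1.102400
  k2 = f(0.125000, -0.922200) = 0.969713
  k3 = f(0.125000, -0.938786) = 0.986962
  k4 = f(0.250000, -0.813259) = 0.888290
  y ← -1.060000 + (0.25/6)·(k1 + 2k2 + 2k3 + k4) = -0.813998
y(0.25) ≈ -0.8140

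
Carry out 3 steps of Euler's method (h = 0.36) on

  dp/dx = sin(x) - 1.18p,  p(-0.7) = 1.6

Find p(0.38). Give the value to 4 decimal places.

0.1659

Euler: p_{n+1} = p_n + h·f(x_n, p_n).
x=-0.700000, p=1.600000: f=-2.532218 → p ← 1.600000 + 0.36·(-2.532218) = 0.688402
x=-0.340000, p=0.688402: f=-1.145801 → p ← 0.688402 + 0.36·(-1.145801) = 0.275913
x=0.020000, p=0.275913: f=-0.305579 → p ← 0.275913 + 0.36·(-0.305579) = 0.165905
p(0.38) ≈ 0.1659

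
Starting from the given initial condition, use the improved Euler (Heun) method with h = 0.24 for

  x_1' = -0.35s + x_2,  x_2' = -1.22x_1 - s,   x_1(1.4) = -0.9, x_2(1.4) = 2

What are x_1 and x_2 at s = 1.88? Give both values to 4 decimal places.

Heun on (x_1,x_2): k1 = f(s_n, state_n); k2 = f(s_n + h, state_n + h·k1); state_{n+1} = state_n + (h/2)·(k1 + k2).
1.400000: (-0.900000, 2.000000)
  k1 = (1.510000, -0.302000)
  predictor → (-0.537600, 1.927520)
  k2 = (1.353520, -0.984128)
  → (-0.556378, 1.845665)
1.640000: (-0.556378, 1.845665)
  k1 = (1.271665, -0.961219)
  predictor → (-0.251178, 1.614972)
  k2 = (0.956972, -1.573563)
  → (-0.288941, 1.541491)
(x_1(1.88), x_2(1.88)) ≈ (-0.2889, 1.5415)

-0.2889, 1.5415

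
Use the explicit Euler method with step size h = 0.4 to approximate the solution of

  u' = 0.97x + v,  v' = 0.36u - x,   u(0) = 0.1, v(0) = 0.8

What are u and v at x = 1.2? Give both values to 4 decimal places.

Euler on (u,v): u_{n+1} = u_n + h·u', v_{n+1} = v_n + h·v'.
0.000000: (0.100000, 0.800000); f=(0.800000, 0.036000) → (0.420000, 0.814400)
0.400000: (0.420000, 0.814400); f=(1.202400, -0.248800) → (0.900960, 0.714880)
0.800000: (0.900960, 0.714880); f=(1.490880, -0.475654) → (1.497312, 0.524618)
(u(1.2), v(1.2)) ≈ (1.4973, 0.5246)

1.4973, 0.5246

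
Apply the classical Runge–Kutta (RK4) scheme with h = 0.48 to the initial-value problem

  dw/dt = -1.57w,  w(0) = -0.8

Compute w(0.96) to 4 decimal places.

RK4: k1 = f(t_n, w_n); k2 = f(t_n + h/2, w_n + (h/2)·k1); k3 = f(t_n + h/2, w_n + (h/2)·k2); k4 = f(t_n + h, w_n + h·k3); w_{n+1} = w_n + (h/6)·(k1 + 2k2 + 2k3 + k4).
t=0.000000, w=-0.800000:
  k1 = f(0.000000, -0.800000) = 1.256000
  k2 = f(0.240000, -0.498560) = 0.782739
  k3 = f(0.240000, -0.612143) = 0.961064
  k4 = f(0.480000, -0.338689) = 0.531742
  w ← -0.800000 + (0.48/6)·(k1 + 2k2 + 2k3 + k4) = -0.377972
t=0.480000, w=-0.377972:
  k1 = f(0.480000, -0.377972) = 0.593416
  k2 = f(0.720000, -0.235552) = 0.369817
  k3 = f(0.720000, -0.289216) = 0.454069
  k4 = f(0.960000, -0.160019) = 0.251230
  w ← -0.377972 + (0.48/6)·(k1 + 2k2 + 2k3 + k4) = -0.178579
w(0.96) ≈ -0.1786

-0.1786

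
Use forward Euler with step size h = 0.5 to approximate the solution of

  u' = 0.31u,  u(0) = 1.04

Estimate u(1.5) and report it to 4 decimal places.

Euler: u_{n+1} = u_n + h·f(x_n, u_n).
x=0.000000, u=1.040000: f=0.322400 → u ← 1.040000 + 0.5·0.322400 = 1.201200
x=0.500000, u=1.201200: f=0.372372 → u ← 1.201200 + 0.5·0.372372 = 1.387386
x=1.000000, u=1.387386: f=0.430090 → u ← 1.387386 + 0.5·0.430090 = 1.602431
u(1.5) ≈ 1.6024

1.6024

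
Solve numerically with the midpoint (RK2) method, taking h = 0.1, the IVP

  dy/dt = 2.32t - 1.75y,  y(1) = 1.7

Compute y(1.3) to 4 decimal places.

Midpoint: k1 = f(t_n, y_n); k2 = f(t_n + h/2, y_n + (h/2)·k1); y_{n+1} = y_n + h·k2.
t=1.000000, y=1.700000:
  k1 = f(1.000000, 1.700000) = -0.655000
  k2 = f(1.050000, 1.667250) = -0.481688
  y ← 1.700000 + 0.1·(-0.481688) = 1.651831
t=1.100000, y=1.651831:
  k1 = f(1.100000, 1.651831) = -0.338705
  k2 = f(1.150000, 1.634896) = -0.193068
  y ← 1.651831 + 0.1·(-0.193068) = 1.632524
t=1.200000, y=1.632524:
  k1 = f(1.200000, 1.632524) = -0.072918
  k2 = f(1.250000, 1.628879) = 0.049463
  y ← 1.632524 + 0.1·0.049463 = 1.637471
y(1.3) ≈ 1.6375

1.6375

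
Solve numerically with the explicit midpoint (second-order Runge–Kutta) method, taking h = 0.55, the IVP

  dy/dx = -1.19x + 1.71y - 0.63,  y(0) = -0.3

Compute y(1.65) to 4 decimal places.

-12.6246

Midpoint: k1 = f(x_n, y_n); k2 = f(x_n + h/2, y_n + (h/2)·k1); y_{n+1} = y_n + h·k2.
x=0.000000, y=-0.300000:
  k1 = f(0.000000, -0.300000) = -1.143000
  k2 = f(0.275000, -0.614325) = -2.007746
  y ← -0.300000 + 0.55·(-2.007746) = -1.404260
x=0.550000, y=-1.404260:
  k1 = f(0.550000, -1.404260) = -3.685785
  k2 = f(0.825000, -2.417851) = -5.746275
  y ← -1.404260 + 0.55·(-5.746275) = -4.564712
x=1.100000, y=-4.564712:
  k1 = f(1.100000, -4.564712) = -9.744657
  k2 = f(1.375000, -7.244492) = -14.654332
  y ← -4.564712 + 0.55·(-14.654332) = -12.624594
y(1.65) ≈ -12.6246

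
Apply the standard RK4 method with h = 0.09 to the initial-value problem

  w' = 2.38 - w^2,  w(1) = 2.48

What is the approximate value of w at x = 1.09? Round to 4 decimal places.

RK4: k1 = f(x_n, w_n); k2 = f(x_n + h/2, w_n + (h/2)·k1); k3 = f(x_n + h/2, w_n + (h/2)·k2); k4 = f(x_n + h, w_n + h·k3); w_{n+1} = w_n + (h/6)·(k1 + 2k2 + 2k3 + k4).
x=1.000000, w=2.480000:
  k1 = f(1.000000, 2.480000) = -3.770400
  k2 = f(1.045000, 2.310332) = -2.957634
  k3 = f(1.045000, 2.346906) = -3.127970
  k4 = f(1.090000, 2.198483) = -2.453326
  w ← 2.480000 + (0.09/6)·(k1 + 2k2 + 2k3 + k4) = 2.204076
w(1.09) ≈ 2.2041

2.2041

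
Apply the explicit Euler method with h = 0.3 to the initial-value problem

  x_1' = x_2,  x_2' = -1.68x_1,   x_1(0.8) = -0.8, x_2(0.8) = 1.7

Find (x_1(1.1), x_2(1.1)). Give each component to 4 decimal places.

Euler on (x_1,x_2): x_1_{n+1} = x_1_n + h·x_1', x_2_{n+1} = x_2_n + h·x_2'.
0.800000: (-0.800000, 1.700000); f=(1.700000, 1.344000) → (-0.290000, 2.103200)
(x_1(1.1), x_2(1.1)) ≈ (-0.2900, 2.1032)

-0.2900, 2.1032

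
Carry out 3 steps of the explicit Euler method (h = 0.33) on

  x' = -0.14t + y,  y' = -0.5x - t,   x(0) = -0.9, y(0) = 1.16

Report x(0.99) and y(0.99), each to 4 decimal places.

Euler on (x,y): x_{n+1} = x_n + h·x', y_{n+1} = y_n + h·y'.
0.000000: (-0.900000, 1.160000); f=(1.160000, 0.450000) → (-0.517200, 1.308500)
0.330000: (-0.517200, 1.308500); f=(1.262300, -0.071400) → (-0.100641, 1.284938)
0.660000: (-0.100641, 1.284938); f=(1.192538, -0.609679) → (0.292897, 1.083744)
(x(0.99), y(0.99)) ≈ (0.2929, 1.0837)

0.2929, 1.0837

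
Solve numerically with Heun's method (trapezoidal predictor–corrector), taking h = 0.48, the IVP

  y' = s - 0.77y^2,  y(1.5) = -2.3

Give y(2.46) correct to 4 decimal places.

-35.1284

Heun: k1 = f(s_n, y_n); k2 = f(s_n + h, y_n + h·k1); y_{n+1} = y_n + (h/2)·(k1 + k2).
s=1.500000, y=-2.300000:
  k1 = f(1.500000, -2.300000) = -2.573300
  k2 = f(1.980000, -3.535184) = -7.643095
  y ← -2.300000 + (0.48/2)·(-2.573300 + (-7.643095)) = -4.751935
s=1.980000, y=-4.751935:
  k1 = f(1.980000, -4.751935) = -15.407281
  k2 = f(2.460000, -12.147430) = -111.161235
  y ← -4.751935 + (0.48/2)·(-15.407281 + (-111.161235)) = -35.128379
y(2.46) ≈ -35.1284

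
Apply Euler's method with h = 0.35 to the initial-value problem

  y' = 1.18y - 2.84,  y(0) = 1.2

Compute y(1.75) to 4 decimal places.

Euler: y_{n+1} = y_n + h·f(x_n, y_n).
x=0.000000, y=1.200000: f=-1.424000 → y ← 1.200000 + 0.35·(-1.424000) = 0.701600
x=0.350000, y=0.701600: f=-2.012112 → y ← 0.701600 + 0.35·(-2.012112) = -0.002639
x=0.700000, y=-0.002639: f=-2.843114 → y ← -0.002639 + 0.35·(-2.843114) = -0.997729
x=1.050000, y=-0.997729: f=-4.017320 → y ← -0.997729 + 0.35·(-4.017320) = -2.403791
x=1.400000, y=-2.403791: f=-5.676474 → y ← -2.403791 + 0.35·(-5.676474) = -4.390557
y(1.75) ≈ -4.3906

-4.3906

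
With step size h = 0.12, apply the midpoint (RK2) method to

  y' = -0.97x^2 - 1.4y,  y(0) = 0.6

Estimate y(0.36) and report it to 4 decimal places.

Midpoint: k1 = f(x_n, y_n); k2 = f(x_n + h/2, y_n + (h/2)·k1); y_{n+1} = y_n + h·k2.
x=0.000000, y=0.600000:
  k1 = f(0.000000, 0.600000) = -0.840000
  k2 = f(0.060000, 0.549600) = -0.772932
  y ← 0.600000 + 0.12·(-0.772932) = 0.507248
x=0.120000, y=0.507248:
  k1 = f(0.120000, 0.507248) = -0.724115
  k2 = f(0.180000, 0.463801) = -0.680750
  y ← 0.507248 + 0.12·(-0.680750) = 0.425558
x=0.240000, y=0.425558:
  k1 = f(0.240000, 0.425558) = -0.651653
  k2 = f(0.300000, 0.386459) = -0.628343
  y ← 0.425558 + 0.12·(-0.628343) = 0.350157
y(0.36) ≈ 0.3502

0.3502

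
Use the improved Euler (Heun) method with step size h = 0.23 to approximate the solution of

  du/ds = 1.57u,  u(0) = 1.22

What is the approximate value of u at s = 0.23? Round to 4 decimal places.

1.7401

Heun: k1 = f(s_n, u_n); k2 = f(s_n + h, u_n + h·k1); u_{n+1} = u_n + (h/2)·(k1 + k2).
s=0.000000, u=1.220000:
  k1 = f(0.000000, 1.220000) = 1.915400
  k2 = f(0.230000, 1.660542) = 2.607051
  u ← 1.220000 + (0.23/2)·(1.915400 + 2.607051) = 1.740082
u(0.23) ≈ 1.7401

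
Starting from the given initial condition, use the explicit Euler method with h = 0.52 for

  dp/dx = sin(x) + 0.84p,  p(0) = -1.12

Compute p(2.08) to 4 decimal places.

Euler: p_{n+1} = p_n + h·f(x_n, p_n).
x=0.000000, p=-1.120000: f=-0.940800 → p ← -1.120000 + 0.52·(-0.940800) = -1.609216
x=0.520000, p=-1.609216: f=-0.854861 → p ← -1.609216 + 0.52·(-0.854861) = -2.053744
x=1.040000, p=-2.053744: f=-0.862741 → p ← -2.053744 + 0.52·(-0.862741) = -2.502369
x=1.560000, p=-2.502369: f=-1.102048 → p ← -2.502369 + 0.52·(-1.102048) = -3.075434
p(2.08) ≈ -3.0754

-3.0754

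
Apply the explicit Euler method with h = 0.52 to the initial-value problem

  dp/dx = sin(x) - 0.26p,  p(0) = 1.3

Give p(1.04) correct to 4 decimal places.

1.2306

Euler: p_{n+1} = p_n + h·f(x_n, p_n).
x=0.000000, p=1.300000: f=-0.338000 → p ← 1.300000 + 0.52·(-0.338000) = 1.124240
x=0.520000, p=1.124240: f=0.204578 → p ← 1.124240 + 0.52·0.204578 = 1.230620
p(1.04) ≈ 1.2306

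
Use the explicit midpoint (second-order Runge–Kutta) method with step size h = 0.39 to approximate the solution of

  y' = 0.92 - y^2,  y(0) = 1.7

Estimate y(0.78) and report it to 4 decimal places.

Midpoint: k1 = f(x_n, y_n); k2 = f(x_n + h/2, y_n + (h/2)·k1); y_{n+1} = y_n + h·k2.
x=0.000000, y=1.700000:
  k1 = f(0.000000, 1.700000) = -1.970000
  k2 = f(0.195000, 1.315850) = -0.811461
  y ← 1.700000 + 0.39·(-0.811461) = 1.383530
x=0.390000, y=1.383530:
  k1 = f(0.390000, 1.383530) = -0.994156
  k2 = f(0.585000, 1.189670) = -0.495314
  y ← 1.383530 + 0.39·(-0.495314) = 1.190358
y(0.78) ≈ 1.1904

1.1904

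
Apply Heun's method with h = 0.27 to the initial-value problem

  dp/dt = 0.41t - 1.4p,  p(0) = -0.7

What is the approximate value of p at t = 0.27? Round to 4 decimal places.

Heun: k1 = f(t_n, p_n); k2 = f(t_n + h, p_n + h·k1); p_{n+1} = p_n + (h/2)·(k1 + k2).
t=0.000000, p=-0.700000:
  k1 = f(0.000000, -0.700000) = 0.980000
  k2 = f(0.270000, -0.435400) = 0.720260
  p ← -0.700000 + (0.27/2)·(0.980000 + 0.720260) = -0.470465
p(0.27) ≈ -0.4705

-0.4705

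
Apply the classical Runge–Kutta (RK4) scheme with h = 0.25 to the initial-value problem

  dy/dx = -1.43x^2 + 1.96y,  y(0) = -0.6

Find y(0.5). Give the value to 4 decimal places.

-1.6757

RK4: k1 = f(x_n, y_n); k2 = f(x_n + h/2, y_n + (h/2)·k1); k3 = f(x_n + h/2, y_n + (h/2)·k2); k4 = f(x_n + h, y_n + h·k3); y_{n+1} = y_n + (h/6)·(k1 + 2k2 + 2k3 + k4).
x=0.000000, y=-0.600000:
  k1 = f(0.000000, -0.600000) = -1.176000
  k2 = f(0.125000, -0.747000) = -1.486464
  k3 = f(0.125000, -0.785808) = -1.562527
  k4 = f(0.250000, -0.990632) = -2.031013
  y ← -0.600000 + (0.25/6)·(k1 + 2k2 + 2k3 + k4) = -0.987708
x=0.250000, y=-0.987708:
  k1 = f(0.250000, -0.987708) = -2.025283
  k2 = f(0.375000, -1.240869) = -2.633196
  k3 = f(0.375000, -1.316858) = -2.782135
  k4 = f(0.500000, -1.683242) = -3.656654
  y ← -0.987708 + (0.25/6)·(k1 + 2k2 + 2k3 + k4) = -1.675733
y(0.5) ≈ -1.6757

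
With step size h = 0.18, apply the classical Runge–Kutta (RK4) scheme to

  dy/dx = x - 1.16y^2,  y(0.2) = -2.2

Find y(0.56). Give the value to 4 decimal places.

-17.4142

RK4: k1 = f(x_n, y_n); k2 = f(x_n + h/2, y_n + (h/2)·k1); k3 = f(x_n + h/2, y_n + (h/2)·k2); k4 = f(x_n + h, y_n + h·k3); y_{n+1} = y_n + (h/6)·(k1 + 2k2 + 2k3 + k4).
x=0.200000, y=-2.200000:
  k1 = f(0.200000, -2.200000) = -5.414400
  k2 = f(0.290000, -2.687296) = -8.087009
  k3 = f(0.290000, -2.927831) = -9.653744
  k4 = f(0.380000, -3.937674) = -17.606121
  y ← -2.200000 + (0.18/6)·(k1 + 2k2 + 2k3 + k4) = -3.955061
x=0.380000, y=-3.955061:
  k1 = f(0.380000, -3.955061) = -17.765307
  k2 = f(0.470000, -5.553939) = -35.311630
  k3 = f(0.470000, -7.133108) = -58.552219
  k4 = f(0.560000, -14.494460) = -243.143680
  y ← -3.955061 + (0.18/6)·(k1 + 2k2 + 2k3 + k4) = -17.414161
y(0.56) ≈ -17.4142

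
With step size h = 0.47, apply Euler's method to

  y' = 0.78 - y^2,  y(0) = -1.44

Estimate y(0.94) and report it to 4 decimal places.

-3.6527

Euler: y_{n+1} = y_n + h·f(x_n, y_n).
x=0.000000, y=-1.440000: f=-1.293600 → y ← -1.440000 + 0.47·(-1.293600) = -2.047992
x=0.470000, y=-2.047992: f=-3.414271 → y ← -2.047992 + 0.47·(-3.414271) = -3.652699
y(0.94) ≈ -3.6527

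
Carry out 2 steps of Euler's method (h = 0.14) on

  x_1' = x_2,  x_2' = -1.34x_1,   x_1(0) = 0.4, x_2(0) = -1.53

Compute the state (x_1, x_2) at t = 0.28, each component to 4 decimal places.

-0.0389, -1.6399

Euler on (x_1,x_2): x_1_{n+1} = x_1_n + h·x_1', x_2_{n+1} = x_2_n + h·x_2'.
0.000000: (0.400000, -1.530000); f=(-1.530000, -0.536000) → (0.185800, -1.605040)
0.140000: (0.185800, -1.605040); f=(-1.605040, -0.248972) → (-0.038906, -1.639896)
(x_1(0.28), x_2(0.28)) ≈ (-0.0389, -1.6399)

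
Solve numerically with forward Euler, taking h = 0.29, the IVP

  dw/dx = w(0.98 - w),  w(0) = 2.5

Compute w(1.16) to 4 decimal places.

Euler: w_{n+1} = w_n + h·f(x_n, w_n).
x=0.000000, w=2.500000: f=-3.800000 → w ← 2.500000 + 0.29·(-3.800000) = 1.398000
x=0.290000, w=1.398000: f=-0.584364 → w ← 1.398000 + 0.29·(-0.584364) = 1.228534
x=0.580000, w=1.228534: f=-0.305333 → w ← 1.228534 + 0.29·(-0.305333) = 1.139988
x=0.870000, w=1.139988: f=-0.182384 → w ← 1.139988 + 0.29·(-0.182384) = 1.087096
w(1.16) ≈ 1.0871

1.0871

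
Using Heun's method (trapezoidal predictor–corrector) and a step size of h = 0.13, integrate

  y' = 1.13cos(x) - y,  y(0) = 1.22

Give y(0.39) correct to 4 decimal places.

Heun: k1 = f(x_n, y_n); k2 = f(x_n + h, y_n + h·k1); y_{n+1} = y_n + (h/2)·(k1 + k2).
x=0.000000, y=1.220000:
  k1 = f(0.000000, 1.220000) = -0.090000
  k2 = f(0.130000, 1.208300) = -0.087835
  y ← 1.220000 + (0.13/2)·(-0.090000 + (-0.087835)) = 1.208441
x=0.130000, y=1.208441:
  k1 = f(0.130000, 1.208441) = -0.087976
  k2 = f(0.260000, 1.197004) = -0.104983
  y ← 1.208441 + (0.13/2)·(-0.087976 + (-0.104983)) = 1.195898
x=0.260000, y=1.195898:
  k1 = f(0.260000, 1.195898) = -0.103878
  k2 = f(0.390000, 1.182394) = -0.137247
  y ← 1.195898 + (0.13/2)·(-0.103878 + (-0.137247)) = 1.180225
y(0.39) ≈ 1.1802

1.1802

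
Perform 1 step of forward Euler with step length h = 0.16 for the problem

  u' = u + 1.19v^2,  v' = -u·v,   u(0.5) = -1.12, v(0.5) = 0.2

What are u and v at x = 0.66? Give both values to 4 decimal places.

-1.2916, 0.2358

Euler on (u,v): u_{n+1} = u_n + h·u', v_{n+1} = v_n + h·v'.
0.500000: (-1.120000, 0.200000); f=(-1.072400, 0.224000) → (-1.291584, 0.235840)
(u(0.66), v(0.66)) ≈ (-1.2916, 0.2358)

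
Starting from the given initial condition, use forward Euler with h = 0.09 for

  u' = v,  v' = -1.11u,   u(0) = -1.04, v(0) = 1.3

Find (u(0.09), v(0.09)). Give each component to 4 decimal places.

Euler on (u,v): u_{n+1} = u_n + h·u', v_{n+1} = v_n + h·v'.
0.000000: (-1.040000, 1.300000); f=(1.300000, 1.154400) → (-0.923000, 1.403896)
(u(0.09), v(0.09)) ≈ (-0.9230, 1.4039)

-0.9230, 1.4039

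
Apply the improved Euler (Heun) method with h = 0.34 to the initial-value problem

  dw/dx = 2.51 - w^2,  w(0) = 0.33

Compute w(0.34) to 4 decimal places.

Heun: k1 = f(x_n, w_n); k2 = f(x_n + h, w_n + h·k1); w_{n+1} = w_n + (h/2)·(k1 + k2).
x=0.000000, w=0.330000:
  k1 = f(0.000000, 0.330000) = 2.401100
  k2 = f(0.340000, 1.146374) = 1.195827
  w ← 0.330000 + (0.34/2)·(2.401100 + 1.195827) = 0.941478
w(0.34) ≈ 0.9415

0.9415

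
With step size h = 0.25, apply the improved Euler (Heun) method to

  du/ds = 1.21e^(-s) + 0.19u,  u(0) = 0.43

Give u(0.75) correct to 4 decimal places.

Heun: k1 = f(s_n, u_n); k2 = f(s_n + h, u_n + h·k1); u_{n+1} = u_n + (h/2)·(k1 + k2).
s=0.000000, u=0.430000:
  k1 = f(0.000000, 0.430000) = 1.291700
  k2 = f(0.250000, 0.752925) = 1.085405
  u ← 0.430000 + (0.25/2)·(1.291700 + 1.085405) = 0.727138
s=0.250000, u=0.727138:
  k1 = f(0.250000, 0.727138) = 1.080505
  k2 = f(0.500000, 0.997264) = 0.923382
  u ← 0.727138 + (0.25/2)·(1.080505 + 0.923382) = 0.977624
s=0.500000, u=0.977624:
  k1 = f(0.500000, 0.977624) = 0.919651
  k2 = f(0.750000, 1.207537) = 0.800996
  u ← 0.977624 + (0.25/2)·(0.919651 + 0.800996) = 1.192705
u(0.75) ≈ 1.1927

1.1927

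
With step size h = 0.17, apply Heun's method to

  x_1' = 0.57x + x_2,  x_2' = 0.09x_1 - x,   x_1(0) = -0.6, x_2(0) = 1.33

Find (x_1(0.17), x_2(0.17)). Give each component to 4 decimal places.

-0.3664, 1.3081

Heun on (x_1,x_2): k1 = f(x_n, state_n); k2 = f(x_n + h, state_n + h·k1); state_{n+1} = state_n + (h/2)·(k1 + k2).
0.000000: (-0.600000, 1.330000)
  k1 = (1.330000, -0.054000)
  predictor → (-0.373900, 1.320820)
  k2 = (1.417720, -0.203651)
  → (-0.366444, 1.308100)
(x_1(0.17), x_2(0.17)) ≈ (-0.3664, 1.3081)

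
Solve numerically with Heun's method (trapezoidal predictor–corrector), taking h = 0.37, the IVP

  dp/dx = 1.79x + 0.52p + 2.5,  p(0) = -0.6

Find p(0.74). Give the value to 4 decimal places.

Heun: k1 = f(x_n, p_n); k2 = f(x_n + h, p_n + h·k1); p_{n+1} = p_n + (h/2)·(k1 + k2).
x=0.000000, p=-0.600000:
  k1 = f(0.000000, -0.600000) = 2.188000
  k2 = f(0.370000, 0.209560) = 3.271271
  p ← -0.600000 + (0.37/2)·(2.188000 + 3.271271) = 0.409965
x=0.370000, p=0.409965:
  k1 = f(0.370000, 0.409965) = 3.375482
  k2 = f(0.740000, 1.658893) = 4.687225
  p ← 0.409965 + (0.37/2)·(3.375482 + 4.687225) = 1.901566
p(0.74) ≈ 1.9016

1.9016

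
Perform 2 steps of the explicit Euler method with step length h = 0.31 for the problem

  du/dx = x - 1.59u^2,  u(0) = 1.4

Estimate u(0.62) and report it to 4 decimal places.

0.4372

Euler: u_{n+1} = u_n + h·f(x_n, u_n).
x=0.000000, u=1.400000: f=-3.116400 → u ← 1.400000 + 0.31·(-3.116400) = 0.433916
x=0.310000, u=0.433916: f=0.010630 → u ← 0.433916 + 0.31·0.010630 = 0.437211
u(0.62) ≈ 0.4372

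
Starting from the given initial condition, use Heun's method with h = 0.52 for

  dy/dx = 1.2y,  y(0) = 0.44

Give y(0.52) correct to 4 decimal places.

Heun: k1 = f(x_n, y_n); k2 = f(x_n + h, y_n + h·k1); y_{n+1} = y_n + (h/2)·(k1 + k2).
x=0.000000, y=0.440000:
  k1 = f(0.000000, 0.440000) = 0.528000
  k2 = f(0.520000, 0.714560) = 0.857472
  y ← 0.440000 + (0.52/2)·(0.528000 + 0.857472) = 0.800223
y(0.52) ≈ 0.8002

0.8002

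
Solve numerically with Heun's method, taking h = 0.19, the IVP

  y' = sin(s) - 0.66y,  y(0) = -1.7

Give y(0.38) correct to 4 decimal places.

-1.2571

Heun: k1 = f(s_n, y_n); k2 = f(s_n + h, y_n + h·k1); y_{n+1} = y_n + (h/2)·(k1 + k2).
s=0.000000, y=-1.700000:
  k1 = f(0.000000, -1.700000) = 1.122000
  k2 = f(0.190000, -1.486820) = 1.170160
  y ← -1.700000 + (0.19/2)·(1.122000 + 1.170160) = -1.482245
s=0.190000, y=-1.482245:
  k1 = f(0.190000, -1.482245) = 1.167140
  k2 = f(0.380000, -1.260488) = 1.202843
  y ← -1.482245 + (0.19/2)·(1.167140 + 1.202843) = -1.257096
y(0.38) ≈ -1.2571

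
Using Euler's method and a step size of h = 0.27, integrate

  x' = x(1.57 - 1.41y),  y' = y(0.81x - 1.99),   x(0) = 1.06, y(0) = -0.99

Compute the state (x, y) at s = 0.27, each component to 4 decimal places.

1.9088, -0.6876

Euler on (x,y): x_{n+1} = x_n + h·x', y_{n+1} = y_n + h·y'.
0.000000: (1.060000, -0.990000); f=(3.143854, 1.120086) → (1.908841, -0.687577)
(x(0.27), y(0.27)) ≈ (1.9088, -0.6876)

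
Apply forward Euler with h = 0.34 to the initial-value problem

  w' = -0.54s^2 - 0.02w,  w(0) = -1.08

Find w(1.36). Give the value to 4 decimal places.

Euler: w_{n+1} = w_n + h·f(s_n, w_n).
s=0.000000, w=-1.080000: f=0.021600 → w ← -1.080000 + 0.34·0.021600 = -1.072656
s=0.340000, w=-1.072656: f=-0.040971 → w ← -1.072656 + 0.34·(-0.040971) = -1.086586
s=0.680000, w=-1.086586: f=-0.227964 → w ← -1.086586 + 0.34·(-0.227964) = -1.164094
s=1.020000, w=-1.164094: f=-0.538534 → w ← -1.164094 + 0.34·(-0.538534) = -1.347196
w(1.36) ≈ -1.3472

-1.3472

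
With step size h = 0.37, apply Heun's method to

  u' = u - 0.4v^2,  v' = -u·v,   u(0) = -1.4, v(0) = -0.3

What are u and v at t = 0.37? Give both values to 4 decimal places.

-2.0383, -0.5404

Heun on (u,v): k1 = f(t_n, state_n); k2 = f(t_n + h, state_n + h·k1); state_{n+1} = state_n + (h/2)·(k1 + k2).
0.000000: (-1.400000, -0.300000)
  k1 = (-1.436000, -0.420000)
  predictor → (-1.931320, -0.455400)
  k2 = (-2.014276, -0.879523)
  → (-2.038301, -0.540412)
(u(0.37), v(0.37)) ≈ (-2.0383, -0.5404)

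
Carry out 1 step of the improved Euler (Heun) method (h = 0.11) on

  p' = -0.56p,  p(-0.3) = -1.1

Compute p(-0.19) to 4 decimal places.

-1.0343

Heun: k1 = f(x_n, p_n); k2 = f(x_n + h, p_n + h·k1); p_{n+1} = p_n + (h/2)·(k1 + k2).
x=-0.300000, p=-1.100000:
  k1 = f(-0.300000, -1.100000) = 0.616000
  k2 = f(-0.190000, -1.032240) = 0.578054
  p ← -1.100000 + (0.11/2)·(0.616000 + 0.578054) = -1.034327
p(-0.19) ≈ -1.0343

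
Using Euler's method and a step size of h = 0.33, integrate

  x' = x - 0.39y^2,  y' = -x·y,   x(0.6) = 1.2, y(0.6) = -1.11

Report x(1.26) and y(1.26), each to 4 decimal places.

1.8539, -0.3524

Euler on (x,y): x_{n+1} = x_n + h·x', y_{n+1} = y_n + h·y'.
0.600000: (1.200000, -1.110000); f=(0.719481, 1.332000) → (1.437429, -0.670440)
0.930000: (1.437429, -0.670440); f=(1.262128, 0.963710) → (1.853931, -0.352416)
(x(1.26), y(1.26)) ≈ (1.8539, -0.3524)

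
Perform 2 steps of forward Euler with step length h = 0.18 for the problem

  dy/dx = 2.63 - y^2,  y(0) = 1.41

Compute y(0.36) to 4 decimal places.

Euler: y_{n+1} = y_n + h·f(x_n, y_n).
x=0.000000, y=1.410000: f=0.641900 → y ← 1.410000 + 0.18·0.641900 = 1.525542
x=0.180000, y=1.525542: f=0.302722 → y ← 1.525542 + 0.18·0.302722 = 1.580032
y(0.36) ≈ 1.5800

1.5800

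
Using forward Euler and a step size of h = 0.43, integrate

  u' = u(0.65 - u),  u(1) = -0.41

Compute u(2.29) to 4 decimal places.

-1.5347

Euler: u_{n+1} = u_n + h·f(x_n, u_n).
x=1.000000, u=-0.410000: f=-0.434600 → u ← -0.410000 + 0.43·(-0.434600) = -0.596878
x=1.430000, u=-0.596878: f=-0.744234 → u ← -0.596878 + 0.43·(-0.744234) = -0.916899
x=1.860000, u=-0.916899: f=-1.436687 → u ← -0.916899 + 0.43·(-1.436687) = -1.534674
u(2.29) ≈ -1.5347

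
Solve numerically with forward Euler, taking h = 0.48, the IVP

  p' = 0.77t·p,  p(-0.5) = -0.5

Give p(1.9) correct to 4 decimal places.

Euler: p_{n+1} = p_n + h·f(t_n, p_n).
t=-0.500000, p=-0.500000: f=0.192500 → p ← -0.500000 + 0.48·0.192500 = -0.407600
t=-0.020000, p=-0.407600: f=0.006277 → p ← -0.407600 + 0.48·0.006277 = -0.404587
t=0.460000, p=-0.404587: f=-0.143305 → p ← -0.404587 + 0.48·(-0.143305) = -0.473373
t=0.940000, p=-0.473373: f=-0.342628 → p ← -0.473373 + 0.48·(-0.342628) = -0.637835
t=1.420000, p=-0.637835: f=-0.697408 → p ← -0.637835 + 0.48·(-0.697408) = -0.972591
p(1.9) ≈ -0.9726

-0.9726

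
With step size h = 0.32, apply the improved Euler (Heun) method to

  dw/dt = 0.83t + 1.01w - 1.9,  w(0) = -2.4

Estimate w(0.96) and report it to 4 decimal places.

-8.7441

Heun: k1 = f(t_n, w_n); k2 = f(t_n + h, w_n + h·k1); w_{n+1} = w_n + (h/2)·(k1 + k2).
t=0.000000, w=-2.400000:
  k1 = f(0.000000, -2.400000) = -4.324000
  k2 = f(0.320000, -3.783680) = -5.455917
  w ← -2.400000 + (0.32/2)·(-4.324000 + (-5.455917)) = -3.964787
t=0.320000, w=-3.964787:
  k1 = f(0.320000, -3.964787) = -5.638835
  k2 = f(0.640000, -5.769214) = -7.195706
  w ← -3.964787 + (0.32/2)·(-5.638835 + (-7.195706)) = -6.018313
t=0.640000, w=-6.018313:
  k1 = f(0.640000, -6.018313) = -7.447296
  k2 = f(0.960000, -8.401448) = -9.588662
  w ← -6.018313 + (0.32/2)·(-7.447296 + (-9.588662)) = -8.744067
w(0.96) ≈ -8.7441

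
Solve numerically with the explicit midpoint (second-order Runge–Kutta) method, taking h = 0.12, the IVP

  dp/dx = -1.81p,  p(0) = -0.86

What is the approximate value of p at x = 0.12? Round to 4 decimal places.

-0.6935

Midpoint: k1 = f(x_n, p_n); k2 = f(x_n + h/2, p_n + (h/2)·k1); p_{n+1} = p_n + h·k2.
x=0.000000, p=-0.860000:
  k1 = f(0.000000, -0.860000) = 1.556600
  k2 = f(0.060000, -0.766604) = 1.387553
  p ← -0.860000 + 0.12·1.387553 = -0.693494
p(0.12) ≈ -0.6935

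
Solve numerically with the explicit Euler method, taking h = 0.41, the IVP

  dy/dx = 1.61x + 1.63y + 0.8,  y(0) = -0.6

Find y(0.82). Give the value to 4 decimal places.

-0.5241

Euler: y_{n+1} = y_n + h·f(x_n, y_n).
x=0.000000, y=-0.600000: f=-0.178000 → y ← -0.600000 + 0.41·(-0.178000) = -0.672980
x=0.410000, y=-0.672980: f=0.363143 → y ← -0.672980 + 0.41·0.363143 = -0.524092
y(0.82) ≈ -0.5241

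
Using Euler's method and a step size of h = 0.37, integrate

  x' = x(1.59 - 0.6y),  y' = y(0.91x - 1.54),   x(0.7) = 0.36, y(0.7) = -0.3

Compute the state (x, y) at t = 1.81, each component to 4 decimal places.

1.5601, -0.0789

Euler on (x,y): x_{n+1} = x_n + h·x', y_{n+1} = y_n + h·y'.
0.700000: (0.360000, -0.300000); f=(0.637200, 0.363720) → (0.595764, -0.165424)
1.070000: (0.595764, -0.165424); f=(1.006397, 0.165069) → (0.968131, -0.104348)
1.440000: (0.968131, -0.104348); f=(1.599942, 0.068766) → (1.560109, -0.078905)
(x(1.81), y(1.81)) ≈ (1.5601, -0.0789)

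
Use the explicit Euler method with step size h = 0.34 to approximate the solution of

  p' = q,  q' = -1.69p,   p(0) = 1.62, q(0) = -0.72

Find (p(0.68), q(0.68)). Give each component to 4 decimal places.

Euler on (p,q): p_{n+1} = p_n + h·p', q_{n+1} = q_n + h·q'.
0.000000: (1.620000, -0.720000); f=(-0.720000, -2.737800) → (1.375200, -1.650852)
0.340000: (1.375200, -1.650852); f=(-1.650852, -2.324088) → (0.813910, -2.441042)
(p(0.68), q(0.68)) ≈ (0.8139, -2.4410)

0.8139, -2.4410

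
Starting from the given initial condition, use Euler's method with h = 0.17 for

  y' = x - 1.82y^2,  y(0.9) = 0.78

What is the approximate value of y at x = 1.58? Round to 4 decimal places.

0.8363

Euler: y_{n+1} = y_n + h·f(x_n, y_n).
x=0.900000, y=0.780000: f=-0.207288 → y ← 0.780000 + 0.17·(-0.207288) = 0.744761
x=1.070000, y=0.744761: f=0.060502 → y ← 0.744761 + 0.17·0.060502 = 0.755046
x=1.240000, y=0.755046: f=0.202427 → y ← 0.755046 + 0.17·0.202427 = 0.789459
x=1.410000, y=0.789459: f=0.275693 → y ← 0.789459 + 0.17·0.275693 = 0.836327
y(1.58) ≈ 0.8363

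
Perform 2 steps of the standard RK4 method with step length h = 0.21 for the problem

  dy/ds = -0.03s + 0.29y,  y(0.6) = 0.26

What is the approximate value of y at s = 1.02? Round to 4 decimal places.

0.2829

RK4: k1 = f(s_n, y_n); k2 = f(s_n + h/2, y_n + (h/2)·k1); k3 = f(s_n + h/2, y_n + (h/2)·k2); k4 = f(s_n + h, y_n + h·k3); y_{n+1} = y_n + (h/6)·(k1 + 2k2 + 2k3 + k4).
s=0.600000, y=0.260000:
  k1 = f(0.600000, 0.260000) = 0.057400
  k2 = f(0.705000, 0.266027) = 0.055998
  k3 = f(0.705000, 0.265880) = 0.055955
  k4 = f(0.810000, 0.271751) = 0.054508
  y ← 0.260000 + (0.21/6)·(k1 + 2k2 + 2k3 + k4) = 0.271753
s=0.810000, y=0.271753:
  k1 = f(0.810000, 0.271753) = 0.054509
  k2 = f(0.915000, 0.277477) = 0.053018
  k3 = f(0.915000, 0.277320) = 0.052973
  k4 = f(1.020000, 0.282878) = 0.051435
  y ← 0.271753 + (0.21/6)·(k1 + 2k2 + 2k3 + k4) = 0.282881
y(1.02) ≈ 0.2829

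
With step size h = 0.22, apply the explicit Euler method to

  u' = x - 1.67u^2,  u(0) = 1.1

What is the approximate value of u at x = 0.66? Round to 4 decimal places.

0.5333

Euler: u_{n+1} = u_n + h·f(x_n, u_n).
x=0.000000, u=1.100000: f=-2.020700 → u ← 1.100000 + 0.22·(-2.020700) = 0.655446
x=0.220000, u=0.655446: f=-0.497448 → u ← 0.655446 + 0.22·(-0.497448) = 0.546007
x=0.440000, u=0.546007: f=-0.057867 → u ← 0.546007 + 0.22·(-0.057867) = 0.533277
u(0.66) ≈ 0.5333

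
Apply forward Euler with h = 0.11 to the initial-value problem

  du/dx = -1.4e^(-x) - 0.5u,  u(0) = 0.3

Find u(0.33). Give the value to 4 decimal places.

Euler: u_{n+1} = u_n + h·f(x_n, u_n).
x=0.000000, u=0.300000: f=-1.550000 → u ← 0.300000 + 0.11·(-1.550000) = 0.129500
x=0.110000, u=0.129500: f=-1.318918 → u ← 0.129500 + 0.11·(-1.318918) = -0.015581
x=0.220000, u=-0.015581: f=-1.115736 → u ← -0.015581 + 0.11·(-1.115736) = -0.138312
u(0.33) ≈ -0.1383

-0.1383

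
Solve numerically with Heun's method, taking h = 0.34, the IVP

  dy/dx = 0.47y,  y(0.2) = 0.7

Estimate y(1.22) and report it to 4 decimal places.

1.1285

Heun: k1 = f(x_n, y_n); k2 = f(x_n + h, y_n + h·k1); y_{n+1} = y_n + (h/2)·(k1 + k2).
x=0.200000, y=0.700000:
  k1 = f(0.200000, 0.700000) = 0.329000
  k2 = f(0.540000, 0.811860) = 0.381574
  y ← 0.700000 + (0.34/2)·(0.329000 + 0.381574) = 0.820798
x=0.540000, y=0.820798:
  k1 = f(0.540000, 0.820798) = 0.385775
  k2 = f(0.880000, 0.951961) = 0.447422
  y ← 0.820798 + (0.34/2)·(0.385775 + 0.447422) = 0.962441
x=0.880000, y=0.962441:
  k1 = f(0.880000, 0.962441) = 0.452347
  k2 = f(1.220000, 1.116239) = 0.524632
  y ← 0.962441 + (0.34/2)·(0.452347 + 0.524632) = 1.128528
y(1.22) ≈ 1.1285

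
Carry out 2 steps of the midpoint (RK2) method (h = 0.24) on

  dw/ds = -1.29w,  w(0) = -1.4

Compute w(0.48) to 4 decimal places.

-0.7632

Midpoint: k1 = f(s_n, w_n); k2 = f(s_n + h/2, w_n + (h/2)·k1); w_{n+1} = w_n + h·k2.
s=0.000000, w=-1.400000:
  k1 = f(0.000000, -1.400000) = 1.806000
  k2 = f(0.120000, -1.183280) = 1.526431
  w ← -1.400000 + 0.24·1.526431 = -1.033657
s=0.240000, w=-1.033657:
  k1 = f(0.240000, -1.033657) = 1.333417
  k2 = f(0.360000, -0.873646) = 1.127004
  w ← -1.033657 + 0.24·1.127004 = -0.763176
w(0.48) ≈ -0.7632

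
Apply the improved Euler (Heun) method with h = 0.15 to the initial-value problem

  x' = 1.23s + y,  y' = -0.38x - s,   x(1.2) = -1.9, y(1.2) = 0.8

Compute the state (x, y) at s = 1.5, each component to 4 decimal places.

-1.1897, 0.5718

Heun on (x,y): k1 = f(s_n, state_n); k2 = f(s_n + h, state_n + h·k1); state_{n+1} = state_n + (h/2)·(k1 + k2).
1.200000: (-1.900000, 0.800000)
  k1 = (2.276000, -0.478000)
  predictor → (-1.558600, 0.728300)
  k2 = (2.388800, -0.757732)
  → (-1.550140, 0.707320)
1.350000: (-1.550140, 0.707320)
  k1 = (2.367820, -0.760947)
  predictor → (-1.194967, 0.593178)
  k2 = (2.438178, -1.045913)
  → (-1.189690, 0.571806)
(x(1.5), y(1.5)) ≈ (-1.1897, 0.5718)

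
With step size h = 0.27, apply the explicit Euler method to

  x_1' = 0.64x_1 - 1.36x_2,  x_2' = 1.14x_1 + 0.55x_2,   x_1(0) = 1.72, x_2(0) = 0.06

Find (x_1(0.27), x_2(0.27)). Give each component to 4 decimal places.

Euler on (x_1,x_2): x_1_{n+1} = x_1_n + h·x_1', x_2_{n+1} = x_2_n + h·x_2'.
0.000000: (1.720000, 0.060000); f=(1.019200, 1.993800) → (1.995184, 0.598326)
(x_1(0.27), x_2(0.27)) ≈ (1.9952, 0.5983)

1.9952, 0.5983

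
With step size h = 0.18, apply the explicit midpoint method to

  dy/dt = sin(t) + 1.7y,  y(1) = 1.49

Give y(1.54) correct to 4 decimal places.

Midpoint: k1 = f(t_n, y_n); k2 = f(t_n + h/2, y_n + (h/2)·k1); y_{n+1} = y_n + h·k2.
t=1.000000, y=1.490000:
  k1 = f(1.000000, 1.490000) = 3.374471
  k2 = f(1.090000, 1.793702) = 3.935921
  y ← 1.490000 + 0.18·3.935921 = 2.198466
t=1.180000, y=2.198466:
  k1 = f(1.180000, 2.198466) = 4.661998
  k2 = f(1.270000, 2.618046) = 5.405778
  y ← 2.198466 + 0.18·5.405778 = 3.171506
t=1.360000, y=3.171506:
  k1 = f(1.360000, 3.171506) = 6.369425
  k2 = f(1.450000, 3.744754) = 7.358795
  y ← 3.171506 + 0.18·7.358795 = 4.496089
y(1.54) ≈ 4.4961

4.4961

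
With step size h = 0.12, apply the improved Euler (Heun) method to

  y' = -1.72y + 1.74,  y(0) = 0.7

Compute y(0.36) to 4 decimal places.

Heun: k1 = f(x_n, y_n); k2 = f(x_n + h, y_n + h·k1); y_{n+1} = y_n + (h/2)·(k1 + k2).
x=0.000000, y=0.700000:
  k1 = f(0.000000, 0.700000) = 0.536000
  k2 = f(0.120000, 0.764320) = 0.425370
  y ← 0.700000 + (0.12/2)·(0.536000 + 0.425370) = 0.757682
x=0.120000, y=0.757682:
  k1 = f(0.120000, 0.757682) = 0.436787
  k2 = f(0.240000, 0.810097) = 0.346634
  y ← 0.757682 + (0.12/2)·(0.436787 + 0.346634) = 0.804687
x=0.240000, y=0.804687:
  k1 = f(0.240000, 0.804687) = 0.355938
  k2 = f(0.360000, 0.847400) = 0.282472
  y ← 0.804687 + (0.12/2)·(0.355938 + 0.282472) = 0.842992
y(0.36) ≈ 0.8430

0.8430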